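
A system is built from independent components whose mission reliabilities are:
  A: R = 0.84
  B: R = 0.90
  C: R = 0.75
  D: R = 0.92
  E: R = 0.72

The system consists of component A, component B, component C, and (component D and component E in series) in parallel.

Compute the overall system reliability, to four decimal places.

0.9986

Series (D and E): 0.920000 × 0.720000 = 0.662400
Parallel (A, B, C, and [0.662400]): 1 − (1 − 0.840000)(1 − 0.900000)(1 − 0.750000)(1 − 0.662400) = 0.9986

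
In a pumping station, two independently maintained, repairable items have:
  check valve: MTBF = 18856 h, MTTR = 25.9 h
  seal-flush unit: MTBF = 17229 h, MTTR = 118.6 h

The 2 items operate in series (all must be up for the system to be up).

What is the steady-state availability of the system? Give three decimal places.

0.992

A(check valve) = MTBF/(MTBF+MTTR) = 18856/(18856+25.9) = 0.998628
A(seal-flush unit) = MTBF/(MTBF+MTTR) = 17229/(17229+118.6) = 0.993163
Series availability: 0.998628 × 0.993163 = 0.992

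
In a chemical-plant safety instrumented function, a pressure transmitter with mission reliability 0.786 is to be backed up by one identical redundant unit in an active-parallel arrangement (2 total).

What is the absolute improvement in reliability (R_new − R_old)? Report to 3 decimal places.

0.168

R_before = 0.786
R_after = 1 − (1 − 0.786)^2 = 0.954
ΔR = 0.954 − 0.786 = 0.168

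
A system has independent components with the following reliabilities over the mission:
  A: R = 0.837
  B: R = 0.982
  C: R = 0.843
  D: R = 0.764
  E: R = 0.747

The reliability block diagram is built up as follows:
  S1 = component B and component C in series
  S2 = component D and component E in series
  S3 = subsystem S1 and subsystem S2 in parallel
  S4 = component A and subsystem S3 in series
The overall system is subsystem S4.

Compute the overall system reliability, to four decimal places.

Series (B and C): 0.982000 × 0.843000 = 0.827826
Series (D and E): 0.764000 × 0.747000 = 0.570708
Parallel ([0.827826] and [0.570708]): 1 − (1 − 0.827826)(1 − 0.570708) = 0.926087
Series (A and [0.926087]): 0.837000 × 0.926087 = 0.7751

0.7751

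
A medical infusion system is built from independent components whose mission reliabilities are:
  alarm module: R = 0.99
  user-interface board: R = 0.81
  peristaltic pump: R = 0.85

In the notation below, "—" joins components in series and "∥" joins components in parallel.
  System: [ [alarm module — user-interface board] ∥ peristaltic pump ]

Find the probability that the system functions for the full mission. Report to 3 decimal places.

0.970

Series (alarm module and user-interface board): 0.99000 × 0.81000 = 0.80190
Parallel ([0.80190] and peristaltic pump): 1 − (1 − 0.80190)(1 − 0.85000) = 0.970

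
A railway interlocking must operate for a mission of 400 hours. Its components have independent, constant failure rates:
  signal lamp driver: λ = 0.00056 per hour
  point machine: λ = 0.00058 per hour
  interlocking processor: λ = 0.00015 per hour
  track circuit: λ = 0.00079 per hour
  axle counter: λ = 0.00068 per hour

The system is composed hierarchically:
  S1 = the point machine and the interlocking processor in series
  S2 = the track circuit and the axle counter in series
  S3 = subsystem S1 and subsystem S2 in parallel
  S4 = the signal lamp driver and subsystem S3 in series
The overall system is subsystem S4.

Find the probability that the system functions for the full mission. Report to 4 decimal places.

0.7093

R(signal lamp driver) = exp(−0.00056 × 400) = 0.799315
R(point machine) = exp(−0.00058 × 400) = 0.792946
R(interlocking processor) = exp(−0.00015 × 400) = 0.941765
R(track circuit) = exp(−0.00079 × 400) = 0.729059
R(axle counter) = exp(−0.00068 × 400) = 0.761854
Series (point machine and interlocking processor): 0.792946 × 0.941765 = 0.746769
Series (track circuit and axle counter): 0.729059 × 0.761854 = 0.555437
Parallel ([0.746769] and [0.555437]): 1 − (1 − 0.746769)(1 − 0.555437) = 0.887423
Series (signal lamp driver and [0.887423]): 0.799315 × 0.887423 = 0.7093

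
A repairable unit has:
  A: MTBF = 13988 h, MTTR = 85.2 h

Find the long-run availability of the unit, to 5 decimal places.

0.99395

A(A) = MTBF/(MTBF+MTTR) = 13988/(13988+85.2) = 0.99395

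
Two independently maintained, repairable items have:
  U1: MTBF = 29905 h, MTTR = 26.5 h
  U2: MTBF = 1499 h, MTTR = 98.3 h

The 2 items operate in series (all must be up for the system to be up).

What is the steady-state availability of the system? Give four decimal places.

A(U1) = MTBF/(MTBF+MTTR) = 29905/(29905+26.5) = 0.999115
A(U2) = MTBF/(MTBF+MTTR) = 1499/(1499+98.3) = 0.938459
Series availability: 0.999115 × 0.938459 = 0.9376

0.9376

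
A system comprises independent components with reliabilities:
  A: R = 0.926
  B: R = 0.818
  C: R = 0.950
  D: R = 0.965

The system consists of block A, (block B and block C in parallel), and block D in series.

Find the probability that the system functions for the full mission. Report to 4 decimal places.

Parallel (B and C): 1 − (1 − 0.818000)(1 − 0.950000) = 0.990900
Series (A, [0.990900], and D): 0.926000 × 0.990900 × 0.965000 = 0.8855

0.8855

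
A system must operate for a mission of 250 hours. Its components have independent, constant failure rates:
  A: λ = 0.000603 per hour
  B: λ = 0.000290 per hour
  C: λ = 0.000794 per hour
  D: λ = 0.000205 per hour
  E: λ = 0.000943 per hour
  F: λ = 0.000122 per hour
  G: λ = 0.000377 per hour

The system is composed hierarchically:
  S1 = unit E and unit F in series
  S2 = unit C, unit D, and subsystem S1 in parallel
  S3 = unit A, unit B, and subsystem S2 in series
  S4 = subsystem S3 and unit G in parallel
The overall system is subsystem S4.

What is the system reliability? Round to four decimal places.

R(A) = exp(−0.000603 × 250) = 0.860063
R(B) = exp(−0.000290 × 250) = 0.930066
R(C) = exp(−0.000794 × 250) = 0.819960
R(D) = exp(−0.000205 × 250) = 0.950041
R(E) = exp(−0.000943 × 250) = 0.789978
R(F) = exp(−0.000122 × 250) = 0.969960
R(G) = exp(−0.000377 × 250) = 0.910055
Series (E and F): 0.789978 × 0.969960 = 0.766247
Parallel (C, D, and [0.766247]): 1 − (1 − 0.819960)(1 − 0.950041)(1 − 0.766247) = 0.997897
Series (A, B, and [0.997897]): 0.860063 × 0.930066 × 0.997897 = 0.798233
Parallel ([0.798233] and G): 1 − (1 − 0.798233)(1 − 0.910055) = 0.9819

0.9819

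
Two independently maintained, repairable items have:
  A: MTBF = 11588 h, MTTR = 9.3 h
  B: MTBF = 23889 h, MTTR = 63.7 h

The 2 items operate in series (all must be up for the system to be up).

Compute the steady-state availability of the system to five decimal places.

0.99654

A(A) = MTBF/(MTBF+MTTR) = 11588/(11588+9.3) = 0.999198
A(B) = MTBF/(MTBF+MTTR) = 23889/(23889+63.7) = 0.997341
Series availability: 0.999198 × 0.997341 = 0.99654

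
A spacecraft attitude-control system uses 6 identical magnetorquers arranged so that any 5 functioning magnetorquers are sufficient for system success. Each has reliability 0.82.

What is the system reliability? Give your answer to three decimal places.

0.704

R = Σ_{i=5}^{6} C(6,i) p^i (1−p)^{6−i} with p = 0.82
C(6,5)·0.82^5·0.18^1 = 0.40040
C(6,6)·0.82^6·0.18^0 = 0.30401
Sum = 0.704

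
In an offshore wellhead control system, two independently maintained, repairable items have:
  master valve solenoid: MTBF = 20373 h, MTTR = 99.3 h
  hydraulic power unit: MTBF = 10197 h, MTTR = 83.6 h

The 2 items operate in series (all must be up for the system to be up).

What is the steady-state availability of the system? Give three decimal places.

A(master valve solenoid) = MTBF/(MTBF+MTTR) = 20373/(20373+99.3) = 0.995150
A(hydraulic power unit) = MTBF/(MTBF+MTTR) = 10197/(10197+83.6) = 0.991868
Series availability: 0.995150 × 0.991868 = 0.987

0.987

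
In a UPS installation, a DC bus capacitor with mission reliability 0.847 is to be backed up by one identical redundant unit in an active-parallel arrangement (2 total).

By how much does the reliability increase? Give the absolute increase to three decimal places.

R_before = 0.847
R_after = 1 − (1 − 0.847)^2 = 0.977
ΔR = 0.977 − 0.847 = 0.130

0.130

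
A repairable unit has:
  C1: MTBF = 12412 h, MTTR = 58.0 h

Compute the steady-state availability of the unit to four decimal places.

0.9953

A(C1) = MTBF/(MTBF+MTTR) = 12412/(12412+58.0) = 0.9953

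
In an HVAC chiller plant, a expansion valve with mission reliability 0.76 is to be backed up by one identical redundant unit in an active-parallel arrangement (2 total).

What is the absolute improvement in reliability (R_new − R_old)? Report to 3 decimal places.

R_before = 0.76
R_after = 1 − (1 − 0.76)^2 = 0.942
ΔR = 0.942 − 0.76 = 0.182

0.182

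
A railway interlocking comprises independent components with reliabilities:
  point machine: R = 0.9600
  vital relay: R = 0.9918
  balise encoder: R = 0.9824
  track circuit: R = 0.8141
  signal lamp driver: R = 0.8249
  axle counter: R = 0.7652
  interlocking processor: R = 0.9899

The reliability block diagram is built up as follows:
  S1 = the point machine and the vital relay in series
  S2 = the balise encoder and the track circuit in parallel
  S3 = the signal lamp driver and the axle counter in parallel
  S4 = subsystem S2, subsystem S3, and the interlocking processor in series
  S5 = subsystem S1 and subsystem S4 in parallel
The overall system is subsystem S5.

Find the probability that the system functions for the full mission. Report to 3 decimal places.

Series (point machine and vital relay): 0.96000 × 0.99180 = 0.95213
Parallel (balise encoder and track circuit): 1 − (1 − 0.98240)(1 − 0.81410) = 0.99673
Parallel (signal lamp driver and axle counter): 1 − (1 − 0.82490)(1 − 0.76520) = 0.95889
Series ([0.99673], [0.95889], and interlocking processor): 0.99673 × 0.95889 × 0.98990 = 0.94610
Parallel ([0.95213] and [0.94610]): 1 − (1 − 0.95213)(1 − 0.94610) = 0.997

0.997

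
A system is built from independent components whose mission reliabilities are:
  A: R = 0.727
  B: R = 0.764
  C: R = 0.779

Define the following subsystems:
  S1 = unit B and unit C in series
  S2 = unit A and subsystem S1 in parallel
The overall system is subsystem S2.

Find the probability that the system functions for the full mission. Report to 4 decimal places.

Series (B and C): 0.764000 × 0.779000 = 0.595156
Parallel (A and [0.595156]): 1 − (1 − 0.727000)(1 − 0.595156) = 0.8895

0.8895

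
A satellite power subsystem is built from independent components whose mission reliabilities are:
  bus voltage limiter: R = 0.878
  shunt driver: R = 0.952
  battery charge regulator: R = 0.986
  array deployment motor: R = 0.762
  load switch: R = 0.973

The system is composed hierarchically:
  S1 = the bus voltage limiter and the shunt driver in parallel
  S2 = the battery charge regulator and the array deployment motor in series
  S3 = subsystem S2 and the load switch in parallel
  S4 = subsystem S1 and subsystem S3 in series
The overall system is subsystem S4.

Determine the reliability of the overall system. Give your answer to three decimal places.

Parallel (bus voltage limiter and shunt driver): 1 − (1 − 0.87800)(1 − 0.95200) = 0.99414
Series (battery charge regulator and array deployment motor): 0.98600 × 0.76200 = 0.75133
Parallel ([0.75133] and load switch): 1 − (1 − 0.75133)(1 − 0.97300) = 0.99329
Series ([0.99414] and [0.99329]): 0.99414 × 0.99329 = 0.987

0.987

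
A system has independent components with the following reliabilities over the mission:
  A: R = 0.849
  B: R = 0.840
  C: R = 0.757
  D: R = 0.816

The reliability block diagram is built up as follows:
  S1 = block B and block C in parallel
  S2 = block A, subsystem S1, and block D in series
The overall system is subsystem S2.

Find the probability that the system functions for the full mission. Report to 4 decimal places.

Parallel (B and C): 1 − (1 − 0.840000)(1 − 0.757000) = 0.961120
Series (A, [0.961120], and D): 0.849000 × 0.961120 × 0.816000 = 0.6658

0.6658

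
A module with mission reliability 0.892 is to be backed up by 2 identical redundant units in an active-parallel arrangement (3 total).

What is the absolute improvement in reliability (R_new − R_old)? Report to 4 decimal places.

0.1067

R_before = 0.892
R_after = 1 − (1 − 0.892)^3 = 0.9987
ΔR = 0.9987 − 0.892 = 0.1067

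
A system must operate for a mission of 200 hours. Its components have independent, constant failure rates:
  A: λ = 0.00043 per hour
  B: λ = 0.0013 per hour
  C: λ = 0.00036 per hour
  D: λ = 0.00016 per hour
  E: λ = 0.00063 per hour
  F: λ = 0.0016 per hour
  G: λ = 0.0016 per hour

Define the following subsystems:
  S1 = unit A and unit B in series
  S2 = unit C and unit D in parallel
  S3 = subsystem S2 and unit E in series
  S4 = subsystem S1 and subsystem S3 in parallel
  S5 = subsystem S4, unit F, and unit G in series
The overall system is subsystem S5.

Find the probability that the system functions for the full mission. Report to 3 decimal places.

0.509

R(A) = exp(−0.00043 × 200) = 0.91759
R(B) = exp(−0.0013 × 200) = 0.77105
R(C) = exp(−0.00036 × 200) = 0.93053
R(D) = exp(−0.00016 × 200) = 0.96851
R(E) = exp(−0.00063 × 200) = 0.88161
R(F) = exp(−0.0016 × 200) = 0.72615
R(G) = exp(−0.0016 × 200) = 0.72615
Series (A and B): 0.91759 × 0.77105 = 0.70751
Parallel (C and D): 1 − (1 − 0.93053)(1 − 0.96851) = 0.99781
Series ([0.99781] and E): 0.99781 × 0.88161 = 0.87968
Parallel ([0.70751] and [0.87968]): 1 − (1 − 0.70751)(1 − 0.87968) = 0.96481
Series ([0.96481], F, and G): 0.96481 × 0.72615 × 0.72615 = 0.509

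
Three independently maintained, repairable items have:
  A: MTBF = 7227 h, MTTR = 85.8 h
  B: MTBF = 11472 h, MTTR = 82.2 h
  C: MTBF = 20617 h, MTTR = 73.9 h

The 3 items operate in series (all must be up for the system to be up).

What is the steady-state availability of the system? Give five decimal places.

0.97773

A(A) = MTBF/(MTBF+MTTR) = 7227/(7227+85.8) = 0.988267
A(B) = MTBF/(MTBF+MTTR) = 11472/(11472+82.2) = 0.992886
A(C) = MTBF/(MTBF+MTTR) = 20617/(20617+73.9) = 0.996428
Series availability: 0.988267 × 0.992886 × 0.996428 = 0.97773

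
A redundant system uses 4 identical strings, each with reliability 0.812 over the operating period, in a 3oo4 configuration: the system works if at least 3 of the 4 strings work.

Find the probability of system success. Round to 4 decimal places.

0.8373

R = Σ_{i=3}^{4} C(4,i) p^i (1−p)^{4−i} with p = 0.812
C(4,3)·0.812^3·0.188^1 = 0.402611
C(4,4)·0.812^4·0.188^0 = 0.434735
Sum = 0.8373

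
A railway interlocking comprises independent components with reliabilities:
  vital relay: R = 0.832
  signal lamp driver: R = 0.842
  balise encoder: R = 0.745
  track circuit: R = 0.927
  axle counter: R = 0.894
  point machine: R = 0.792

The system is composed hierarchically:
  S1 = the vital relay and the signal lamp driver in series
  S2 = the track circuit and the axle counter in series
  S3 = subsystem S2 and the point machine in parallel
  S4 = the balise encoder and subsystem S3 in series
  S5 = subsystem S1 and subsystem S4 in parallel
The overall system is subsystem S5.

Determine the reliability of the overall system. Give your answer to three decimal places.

0.916

Series (vital relay and signal lamp driver): 0.83200 × 0.84200 = 0.70054
Series (track circuit and axle counter): 0.92700 × 0.89400 = 0.82874
Parallel ([0.82874] and point machine): 1 − (1 − 0.82874)(1 − 0.79200) = 0.96438
Series (balise encoder and [0.96438]): 0.74500 × 0.96438 = 0.71846
Parallel ([0.70054] and [0.71846]): 1 − (1 − 0.70054)(1 − 0.71846) = 0.916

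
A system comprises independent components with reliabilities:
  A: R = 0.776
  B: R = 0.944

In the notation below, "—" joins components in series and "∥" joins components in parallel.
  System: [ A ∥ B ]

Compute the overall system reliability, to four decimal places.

Parallel (A and B): 1 − (1 − 0.776000)(1 − 0.944000) = 0.9875

0.9875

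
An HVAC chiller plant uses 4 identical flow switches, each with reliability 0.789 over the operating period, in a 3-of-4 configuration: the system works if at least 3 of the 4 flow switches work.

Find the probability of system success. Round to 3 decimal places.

0.802

R = Σ_{i=3}^{4} C(4,i) p^i (1−p)^{4−i} with p = 0.789
C(4,3)·0.789^3·0.211^1 = 0.41455
C(4,4)·0.789^4·0.211^0 = 0.38753
Sum = 0.802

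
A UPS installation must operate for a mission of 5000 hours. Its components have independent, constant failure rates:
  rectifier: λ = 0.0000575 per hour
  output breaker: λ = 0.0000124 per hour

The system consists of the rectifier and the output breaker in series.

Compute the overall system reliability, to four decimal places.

0.7050

R(rectifier) = exp(−0.0000575 × 5000) = 0.750137
R(output breaker) = exp(−0.0000124 × 5000) = 0.939883
Series (rectifier and output breaker): 0.750137 × 0.939883 = 0.7050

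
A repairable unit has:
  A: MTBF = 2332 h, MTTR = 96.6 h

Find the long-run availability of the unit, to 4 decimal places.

0.9602

A(A) = MTBF/(MTBF+MTTR) = 2332/(2332+96.6) = 0.9602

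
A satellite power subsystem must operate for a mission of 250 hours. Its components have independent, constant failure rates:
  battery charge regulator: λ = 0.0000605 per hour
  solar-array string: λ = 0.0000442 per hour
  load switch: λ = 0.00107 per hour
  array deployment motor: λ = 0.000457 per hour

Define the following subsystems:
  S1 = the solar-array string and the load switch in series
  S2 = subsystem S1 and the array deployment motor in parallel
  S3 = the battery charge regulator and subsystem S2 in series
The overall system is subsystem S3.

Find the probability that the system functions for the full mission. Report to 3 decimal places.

R(battery charge regulator) = exp(−0.0000605 × 250) = 0.98499
R(solar-array string) = exp(−0.0000442 × 250) = 0.98901
R(load switch) = exp(−0.00107 × 250) = 0.76529
R(array deployment motor) = exp(−0.000457 × 250) = 0.89203
Series (solar-array string and load switch): 0.98901 × 0.76529 = 0.75688
Parallel ([0.75688] and array deployment motor): 1 − (1 − 0.75688)(1 − 0.89203) = 0.97375
Series (battery charge regulator and [0.97375]): 0.98499 × 0.97375 = 0.959

0.959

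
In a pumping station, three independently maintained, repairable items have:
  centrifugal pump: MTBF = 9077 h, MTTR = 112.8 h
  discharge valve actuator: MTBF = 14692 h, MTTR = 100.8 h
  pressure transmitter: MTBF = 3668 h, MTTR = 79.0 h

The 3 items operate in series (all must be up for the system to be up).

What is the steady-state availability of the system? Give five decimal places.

A(centrifugal pump) = MTBF/(MTBF+MTTR) = 9077/(9077+112.8) = 0.987726
A(discharge valve actuator) = MTBF/(MTBF+MTTR) = 14692/(14692+100.8) = 0.993186
A(pressure transmitter) = MTBF/(MTBF+MTTR) = 3668/(3668+79.0) = 0.978916
Series availability: 0.987726 × 0.993186 × 0.978916 = 0.96031

0.96031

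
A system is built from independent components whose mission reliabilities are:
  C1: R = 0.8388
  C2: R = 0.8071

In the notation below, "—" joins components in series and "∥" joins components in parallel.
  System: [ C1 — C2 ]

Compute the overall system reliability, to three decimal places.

0.677

Series (C1 and C2): 0.83880 × 0.80710 = 0.677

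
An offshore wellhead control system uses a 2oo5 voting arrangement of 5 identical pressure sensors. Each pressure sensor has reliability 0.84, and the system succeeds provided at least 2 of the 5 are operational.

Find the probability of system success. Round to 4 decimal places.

R = Σ_{i=2}^{5} C(5,i) p^i (1−p)^{5−i} with p = 0.84
C(5,2)·0.84^2·0.16^3 = 0.028901
C(5,3)·0.84^3·0.16^2 = 0.151732
C(5,4)·0.84^4·0.16^1 = 0.398297
C(5,5)·0.84^5·0.16^0 = 0.418212
Sum = 0.9971

0.9971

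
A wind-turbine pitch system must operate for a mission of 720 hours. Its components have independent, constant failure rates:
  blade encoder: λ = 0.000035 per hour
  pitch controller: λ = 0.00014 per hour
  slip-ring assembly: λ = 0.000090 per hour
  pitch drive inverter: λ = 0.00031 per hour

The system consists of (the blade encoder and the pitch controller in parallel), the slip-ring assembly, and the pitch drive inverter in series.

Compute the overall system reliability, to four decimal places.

0.7480

R(blade encoder) = exp(−0.000035 × 720) = 0.975115
R(pitch controller) = exp(−0.00014 × 720) = 0.904114
R(slip-ring assembly) = exp(−0.000090 × 720) = 0.937255
R(pitch drive inverter) = exp(−0.00031 × 720) = 0.799955
Parallel (blade encoder and pitch controller): 1 − (1 − 0.975115)(1 − 0.904114) = 0.997614
Series ([0.997614], slip-ring assembly, and pitch drive inverter): 0.997614 × 0.937255 × 0.799955 = 0.7480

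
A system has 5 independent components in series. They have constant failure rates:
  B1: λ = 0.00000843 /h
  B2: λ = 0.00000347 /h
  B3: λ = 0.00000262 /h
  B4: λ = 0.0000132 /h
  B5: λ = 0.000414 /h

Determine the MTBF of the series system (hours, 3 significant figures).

Series of exponential components: λ_sys = Σ λ_i
λ_sys = 0.00000843 + 0.00000347 + 0.00000262 + 0.0000132 + 0.000414 = 4.4172e-04 /h
MTBF = 1 / λ_sys = 2260 h

2260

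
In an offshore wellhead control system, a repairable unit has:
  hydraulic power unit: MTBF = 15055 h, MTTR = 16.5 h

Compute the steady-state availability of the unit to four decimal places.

A(hydraulic power unit) = MTBF/(MTBF+MTTR) = 15055/(15055+16.5) = 0.9989

0.9989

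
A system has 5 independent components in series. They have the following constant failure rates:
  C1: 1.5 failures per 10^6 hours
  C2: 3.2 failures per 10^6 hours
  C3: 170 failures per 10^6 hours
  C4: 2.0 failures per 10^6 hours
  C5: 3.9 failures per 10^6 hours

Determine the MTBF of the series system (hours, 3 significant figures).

Series of exponential components: λ_sys = Σ λ_i
λ_sys = 0.0000015 + 0.0000032 + 0.00017 + 0.0000020 + 0.0000039 = 1.8060e-04 /h
MTBF = 1 / λ_sys = 5540 h

5540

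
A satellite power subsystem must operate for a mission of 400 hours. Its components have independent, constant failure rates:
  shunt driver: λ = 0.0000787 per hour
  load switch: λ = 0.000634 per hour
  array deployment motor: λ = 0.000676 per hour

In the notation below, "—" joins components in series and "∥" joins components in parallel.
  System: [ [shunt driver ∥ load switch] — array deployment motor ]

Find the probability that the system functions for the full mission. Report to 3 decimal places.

R(shunt driver) = exp(−0.0000787 × 400) = 0.96901
R(load switch) = exp(−0.000634 × 400) = 0.77600
R(array deployment motor) = exp(−0.000676 × 400) = 0.76307
Parallel (shunt driver and load switch): 1 − (1 − 0.96901)(1 − 0.77600) = 0.99306
Series ([0.99306] and array deployment motor): 0.99306 × 0.76307 = 0.758

0.758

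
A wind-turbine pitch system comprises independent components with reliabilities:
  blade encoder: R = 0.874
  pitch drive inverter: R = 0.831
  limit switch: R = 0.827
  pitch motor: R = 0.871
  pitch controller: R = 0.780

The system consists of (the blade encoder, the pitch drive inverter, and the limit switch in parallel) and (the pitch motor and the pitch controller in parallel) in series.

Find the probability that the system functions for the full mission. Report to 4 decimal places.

0.9680

Parallel (blade encoder, pitch drive inverter, and limit switch): 1 − (1 − 0.874000)(1 − 0.831000)(1 − 0.827000) = 0.996316
Parallel (pitch motor and pitch controller): 1 − (1 − 0.871000)(1 − 0.780000) = 0.971620
Series ([0.996316] and [0.971620]): 0.996316 × 0.971620 = 0.9680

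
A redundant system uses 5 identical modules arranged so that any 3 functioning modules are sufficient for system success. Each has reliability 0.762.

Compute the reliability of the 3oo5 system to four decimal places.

0.9087

R = Σ_{i=3}^{5} C(5,i) p^i (1−p)^{5−i} with p = 0.762
C(5,3)·0.762^3·0.238^2 = 0.250622
C(5,4)·0.762^4·0.238^1 = 0.401205
C(5,5)·0.762^5·0.238^0 = 0.256906
Sum = 0.9087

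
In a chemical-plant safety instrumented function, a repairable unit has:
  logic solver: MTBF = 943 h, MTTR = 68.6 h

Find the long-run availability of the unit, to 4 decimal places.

0.9322

A(logic solver) = MTBF/(MTBF+MTTR) = 943/(943+68.6) = 0.9322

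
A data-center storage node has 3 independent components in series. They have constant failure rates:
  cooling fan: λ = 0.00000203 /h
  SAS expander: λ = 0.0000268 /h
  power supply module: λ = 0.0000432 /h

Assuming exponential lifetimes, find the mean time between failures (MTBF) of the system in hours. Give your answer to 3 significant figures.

Series of exponential components: λ_sys = Σ λ_i
λ_sys = 0.00000203 + 0.0000268 + 0.0000432 = 7.2030e-05 /h
MTBF = 1 / λ_sys = 13900 h

13900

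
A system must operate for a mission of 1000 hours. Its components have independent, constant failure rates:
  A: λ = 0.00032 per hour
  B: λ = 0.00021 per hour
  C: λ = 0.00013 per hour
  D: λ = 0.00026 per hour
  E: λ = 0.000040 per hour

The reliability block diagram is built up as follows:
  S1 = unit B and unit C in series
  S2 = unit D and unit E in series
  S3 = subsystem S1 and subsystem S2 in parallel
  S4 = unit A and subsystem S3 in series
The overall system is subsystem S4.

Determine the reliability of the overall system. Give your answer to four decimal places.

R(A) = exp(−0.00032 × 1000) = 0.726149
R(B) = exp(−0.00021 × 1000) = 0.810584
R(C) = exp(−0.00013 × 1000) = 0.878095
R(D) = exp(−0.00026 × 1000) = 0.771052
R(E) = exp(−0.000040 × 1000) = 0.960789
Series (B and C): 0.810584 × 0.878095 = 0.711770
Series (D and E): 0.771052 × 0.960789 = 0.740818
Parallel ([0.711770] and [0.740818]): 1 − (1 − 0.711770)(1 − 0.740818) = 0.925296
Series (A and [0.925296]): 0.726149 × 0.925296 = 0.6719

0.6719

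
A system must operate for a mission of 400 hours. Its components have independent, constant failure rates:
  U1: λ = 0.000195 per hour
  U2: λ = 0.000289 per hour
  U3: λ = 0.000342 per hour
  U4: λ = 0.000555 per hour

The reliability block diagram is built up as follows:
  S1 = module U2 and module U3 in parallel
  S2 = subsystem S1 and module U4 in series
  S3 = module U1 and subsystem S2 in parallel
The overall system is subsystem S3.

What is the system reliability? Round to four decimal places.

R(U1) = exp(−0.000195 × 400) = 0.924964
R(U2) = exp(−0.000289 × 400) = 0.890831
R(U3) = exp(−0.000342 × 400) = 0.872145
R(U4) = exp(−0.000555 × 400) = 0.800915
Parallel (U2 and U3): 1 − (1 − 0.890831)(1 − 0.872145) = 0.986042
Series ([0.986042] and U4): 0.986042 × 0.800915 = 0.789736
Parallel (U1 and [0.789736]): 1 − (1 − 0.924964)(1 − 0.789736) = 0.9842

0.9842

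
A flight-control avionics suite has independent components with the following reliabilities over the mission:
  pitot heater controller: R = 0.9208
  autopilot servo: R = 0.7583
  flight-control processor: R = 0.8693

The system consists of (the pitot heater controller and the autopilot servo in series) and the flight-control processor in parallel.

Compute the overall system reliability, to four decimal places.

0.9606

Series (pitot heater controller and autopilot servo): 0.920800 × 0.758300 = 0.698243
Parallel ([0.698243] and flight-control processor): 1 − (1 − 0.698243)(1 − 0.869300) = 0.9606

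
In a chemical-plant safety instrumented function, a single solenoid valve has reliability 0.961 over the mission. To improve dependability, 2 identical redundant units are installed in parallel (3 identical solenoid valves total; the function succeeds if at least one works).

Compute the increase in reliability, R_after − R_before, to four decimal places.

0.0389

R_before = 0.961
R_after = 1 − (1 − 0.961)^3 = 0.9999
ΔR = 0.9999 − 0.961 = 0.0389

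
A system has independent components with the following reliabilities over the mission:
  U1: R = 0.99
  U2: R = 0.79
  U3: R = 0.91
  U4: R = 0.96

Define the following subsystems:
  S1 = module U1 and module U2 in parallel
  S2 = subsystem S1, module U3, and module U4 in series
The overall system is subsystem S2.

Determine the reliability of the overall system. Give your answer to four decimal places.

Parallel (U1 and U2): 1 − (1 − 0.990000)(1 − 0.790000) = 0.997900
Series ([0.997900], U3, and U4): 0.997900 × 0.910000 × 0.960000 = 0.8718

0.8718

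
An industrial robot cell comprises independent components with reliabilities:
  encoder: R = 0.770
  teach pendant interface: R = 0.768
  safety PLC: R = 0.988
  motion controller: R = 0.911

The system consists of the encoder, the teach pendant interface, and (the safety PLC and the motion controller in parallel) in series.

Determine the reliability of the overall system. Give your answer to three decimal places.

0.591

Parallel (safety PLC and motion controller): 1 − (1 − 0.98800)(1 − 0.91100) = 0.99893
Series (encoder, teach pendant interface, and [0.99893]): 0.77000 × 0.76800 × 0.99893 = 0.591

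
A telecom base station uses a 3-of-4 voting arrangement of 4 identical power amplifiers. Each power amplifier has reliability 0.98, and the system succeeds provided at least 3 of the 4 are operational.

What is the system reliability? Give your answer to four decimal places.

0.9977

R = Σ_{i=3}^{4} C(4,i) p^i (1−p)^{4−i} with p = 0.98
C(4,3)·0.98^3·0.02^1 = 0.075295
C(4,4)·0.98^4·0.02^0 = 0.922368
Sum = 0.9977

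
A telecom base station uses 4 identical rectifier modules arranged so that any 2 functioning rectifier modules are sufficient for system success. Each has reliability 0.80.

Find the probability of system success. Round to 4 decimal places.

0.9728

R = Σ_{i=2}^{4} C(4,i) p^i (1−p)^{4−i} with p = 0.80
C(4,2)·0.80^2·0.20^2 = 0.153600
C(4,3)·0.80^3·0.20^1 = 0.409600
C(4,4)·0.80^4·0.20^0 = 0.409600
Sum = 0.9728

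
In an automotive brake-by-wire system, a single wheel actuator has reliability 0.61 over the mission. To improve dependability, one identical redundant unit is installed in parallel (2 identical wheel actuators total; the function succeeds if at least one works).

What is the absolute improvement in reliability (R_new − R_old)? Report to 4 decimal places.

R_before = 0.61
R_after = 1 − (1 − 0.61)^2 = 0.8479
ΔR = 0.8479 − 0.61 = 0.2379

0.2379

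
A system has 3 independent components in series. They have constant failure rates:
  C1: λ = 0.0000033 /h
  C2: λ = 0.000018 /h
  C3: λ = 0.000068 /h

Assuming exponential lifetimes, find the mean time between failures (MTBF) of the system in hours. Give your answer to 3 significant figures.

Series of exponential components: λ_sys = Σ λ_i
λ_sys = 0.0000033 + 0.000018 + 0.000068 = 8.9300e-05 /h
MTBF = 1 / λ_sys = 11200 h

11200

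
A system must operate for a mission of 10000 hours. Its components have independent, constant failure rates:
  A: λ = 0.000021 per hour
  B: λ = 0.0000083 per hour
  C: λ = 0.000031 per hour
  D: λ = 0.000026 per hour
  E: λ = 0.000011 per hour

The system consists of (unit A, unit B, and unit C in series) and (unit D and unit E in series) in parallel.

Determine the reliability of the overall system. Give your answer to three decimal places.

R(A) = exp(−0.000021 × 10000) = 0.81058
R(B) = exp(−0.0000083 × 10000) = 0.92035
R(C) = exp(−0.000031 × 10000) = 0.73345
R(D) = exp(−0.000026 × 10000) = 0.77105
R(E) = exp(−0.000011 × 10000) = 0.89583
Series (A, B, and C): 0.81058 × 0.92035 × 0.73345 = 0.54717
Series (D and E): 0.77105 × 0.89583 = 0.69073
Parallel ([0.54717] and [0.69073]): 1 − (1 − 0.54717)(1 − 0.69073) = 0.860

0.860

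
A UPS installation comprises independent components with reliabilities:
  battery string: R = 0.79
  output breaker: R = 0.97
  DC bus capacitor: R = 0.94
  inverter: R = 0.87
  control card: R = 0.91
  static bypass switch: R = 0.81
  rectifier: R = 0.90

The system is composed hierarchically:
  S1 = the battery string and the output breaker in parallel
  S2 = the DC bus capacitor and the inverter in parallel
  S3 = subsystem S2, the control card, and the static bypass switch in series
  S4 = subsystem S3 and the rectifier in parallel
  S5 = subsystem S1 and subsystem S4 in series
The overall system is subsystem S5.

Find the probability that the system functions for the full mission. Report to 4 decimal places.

0.9670

Parallel (battery string and output breaker): 1 − (1 − 0.790000)(1 − 0.970000) = 0.993700
Parallel (DC bus capacitor and inverter): 1 − (1 − 0.940000)(1 − 0.870000) = 0.992200
Series ([0.992200], control card, and static bypass switch): 0.992200 × 0.910000 × 0.810000 = 0.731351
Parallel ([0.731351] and rectifier): 1 − (1 − 0.731351)(1 − 0.900000) = 0.973135
Series ([0.993700] and [0.973135]): 0.993700 × 0.973135 = 0.9670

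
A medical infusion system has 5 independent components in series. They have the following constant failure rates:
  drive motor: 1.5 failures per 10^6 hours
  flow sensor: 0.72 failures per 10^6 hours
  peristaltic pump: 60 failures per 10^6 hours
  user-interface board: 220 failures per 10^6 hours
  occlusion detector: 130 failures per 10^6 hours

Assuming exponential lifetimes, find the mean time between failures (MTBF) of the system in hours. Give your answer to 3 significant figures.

Series of exponential components: λ_sys = Σ λ_i
λ_sys = 0.0000015 + 0.00000072 + 0.000060 + 0.00022 + 0.00013 = 4.1222e-04 /h
MTBF = 1 / λ_sys = 2430 h

2430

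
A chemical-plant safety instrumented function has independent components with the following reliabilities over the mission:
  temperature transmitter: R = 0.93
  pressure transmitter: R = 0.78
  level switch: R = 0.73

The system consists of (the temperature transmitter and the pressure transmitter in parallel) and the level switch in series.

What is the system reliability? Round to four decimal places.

0.7188

Parallel (temperature transmitter and pressure transmitter): 1 − (1 − 0.930000)(1 − 0.780000) = 0.984600
Series ([0.984600] and level switch): 0.984600 × 0.730000 = 0.7188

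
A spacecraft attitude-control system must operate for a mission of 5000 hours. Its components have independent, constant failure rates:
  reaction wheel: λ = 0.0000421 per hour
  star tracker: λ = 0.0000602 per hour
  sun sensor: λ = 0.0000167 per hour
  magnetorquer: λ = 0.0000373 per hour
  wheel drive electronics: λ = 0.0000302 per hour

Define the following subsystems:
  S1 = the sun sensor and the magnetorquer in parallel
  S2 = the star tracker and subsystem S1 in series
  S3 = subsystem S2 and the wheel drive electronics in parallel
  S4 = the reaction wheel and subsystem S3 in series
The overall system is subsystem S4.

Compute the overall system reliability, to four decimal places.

0.7795

R(reaction wheel) = exp(−0.0000421 × 5000) = 0.810179
R(star tracker) = exp(−0.0000602 × 5000) = 0.740078
R(sun sensor) = exp(−0.0000167 × 5000) = 0.919891
R(magnetorquer) = exp(−0.0000373 × 5000) = 0.829859
R(wheel drive electronics) = exp(−0.0000302 × 5000) = 0.859848
Parallel (sun sensor and magnetorquer): 1 − (1 − 0.919891)(1 − 0.829859) = 0.986370
Series (star tracker and [0.986370]): 0.740078 × 0.986370 = 0.729991
Parallel ([0.729991] and wheel drive electronics): 1 − (1 − 0.729991)(1 − 0.859848) = 0.962158
Series (reaction wheel and [0.962158]): 0.810179 × 0.962158 = 0.7795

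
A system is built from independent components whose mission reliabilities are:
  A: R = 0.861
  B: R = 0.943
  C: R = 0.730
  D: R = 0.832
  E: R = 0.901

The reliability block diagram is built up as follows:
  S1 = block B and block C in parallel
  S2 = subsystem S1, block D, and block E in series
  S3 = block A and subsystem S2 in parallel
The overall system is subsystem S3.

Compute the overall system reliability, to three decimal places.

Parallel (B and C): 1 − (1 − 0.94300)(1 − 0.73000) = 0.98461
Series ([0.98461], D, and E): 0.98461 × 0.83200 × 0.90100 = 0.73810
Parallel (A and [0.73810]): 1 − (1 − 0.86100)(1 − 0.73810) = 0.964

0.964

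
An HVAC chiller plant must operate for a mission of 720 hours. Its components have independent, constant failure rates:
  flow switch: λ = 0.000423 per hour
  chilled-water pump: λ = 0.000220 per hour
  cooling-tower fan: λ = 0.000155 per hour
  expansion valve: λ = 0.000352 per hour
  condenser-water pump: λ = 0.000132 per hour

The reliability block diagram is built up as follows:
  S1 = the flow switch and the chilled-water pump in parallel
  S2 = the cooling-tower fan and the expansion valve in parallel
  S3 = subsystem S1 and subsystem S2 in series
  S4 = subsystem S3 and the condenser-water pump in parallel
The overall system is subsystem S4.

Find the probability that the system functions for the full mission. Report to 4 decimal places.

R(flow switch) = exp(−0.000423 × 720) = 0.737448
R(chilled-water pump) = exp(−0.000220 × 720) = 0.853508
R(cooling-tower fan) = exp(−0.000155 × 720) = 0.894402
R(expansion valve) = exp(−0.000352 × 720) = 0.776126
R(condenser-water pump) = exp(−0.000132 × 720) = 0.909337
Parallel (flow switch and chilled-water pump): 1 − (1 − 0.737448)(1 − 0.853508) = 0.961538
Parallel (cooling-tower fan and expansion valve): 1 − (1 − 0.894402)(1 − 0.776126) = 0.976359
Series ([0.961538] and [0.976359]): 0.961538 × 0.976359 = 0.938806
Parallel ([0.938806] and condenser-water pump): 1 − (1 − 0.938806)(1 − 0.909337) = 0.9945

0.9945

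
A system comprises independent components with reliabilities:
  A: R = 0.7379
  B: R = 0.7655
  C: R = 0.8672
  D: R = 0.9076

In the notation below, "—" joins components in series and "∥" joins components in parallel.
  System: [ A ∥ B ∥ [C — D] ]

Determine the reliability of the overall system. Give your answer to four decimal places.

0.9869

Series (C and D): 0.867200 × 0.907600 = 0.787071
Parallel (A, B, and [0.787071]): 1 − (1 − 0.737900)(1 − 0.765500)(1 − 0.787071) = 0.9869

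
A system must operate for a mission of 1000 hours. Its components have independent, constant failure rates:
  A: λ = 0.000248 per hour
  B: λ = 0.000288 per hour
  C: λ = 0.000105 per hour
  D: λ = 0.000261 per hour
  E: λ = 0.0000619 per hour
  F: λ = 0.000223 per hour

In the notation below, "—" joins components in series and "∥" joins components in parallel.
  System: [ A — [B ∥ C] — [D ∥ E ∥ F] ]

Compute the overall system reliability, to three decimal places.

R(A) = exp(−0.000248 × 1000) = 0.78036
R(B) = exp(−0.000288 × 1000) = 0.74976
R(C) = exp(−0.000105 × 1000) = 0.90032
R(D) = exp(−0.000261 × 1000) = 0.77028
R(E) = exp(−0.0000619 × 1000) = 0.93998
R(F) = exp(−0.000223 × 1000) = 0.80011
Parallel (B and C): 1 − (1 − 0.74976)(1 − 0.90032) = 0.97506
Parallel (D, E, and F): 1 − (1 − 0.77028)(1 − 0.93998)(1 − 0.80011) = 0.99724
Series (A, [0.97506], and [0.99724]): 0.78036 × 0.97506 × 0.99724 = 0.759

0.759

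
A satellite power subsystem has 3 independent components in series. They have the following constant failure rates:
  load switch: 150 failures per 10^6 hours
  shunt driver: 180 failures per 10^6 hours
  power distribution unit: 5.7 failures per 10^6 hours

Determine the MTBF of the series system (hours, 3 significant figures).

Series of exponential components: λ_sys = Σ λ_i
λ_sys = 0.00015 + 0.00018 + 0.0000057 = 3.3570e-04 /h
MTBF = 1 / λ_sys = 2980 h

2980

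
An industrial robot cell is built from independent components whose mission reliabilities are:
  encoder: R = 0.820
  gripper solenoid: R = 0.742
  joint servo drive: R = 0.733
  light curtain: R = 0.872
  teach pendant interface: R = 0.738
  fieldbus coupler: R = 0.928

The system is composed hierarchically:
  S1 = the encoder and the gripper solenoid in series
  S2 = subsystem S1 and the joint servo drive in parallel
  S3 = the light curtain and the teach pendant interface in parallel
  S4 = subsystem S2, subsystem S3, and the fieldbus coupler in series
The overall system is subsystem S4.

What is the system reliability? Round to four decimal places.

Series (encoder and gripper solenoid): 0.820000 × 0.742000 = 0.608440
Parallel ([0.608440] and joint servo drive): 1 − (1 − 0.608440)(1 − 0.733000) = 0.895453
Parallel (light curtain and teach pendant interface): 1 − (1 − 0.872000)(1 − 0.738000) = 0.966464
Series ([0.895453], [0.966464], and fieldbus coupler): 0.895453 × 0.966464 × 0.928000 = 0.8031

0.8031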